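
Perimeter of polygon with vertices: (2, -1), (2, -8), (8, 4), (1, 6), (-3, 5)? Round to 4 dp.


Sides: (2, -1)->(2, -8): sqrt(49) = 7, (2, -8)->(8, 4): sqrt(180) = 13.416408, (8, 4)->(1, 6): sqrt(53) = 7.28011, (1, 6)->(-3, 5): sqrt(17) = 4.123106, (-3, 5)->(2, -1): sqrt(61) = 7.81025
Sum = 39.629874
Perimeter = 39.6299

39.6299


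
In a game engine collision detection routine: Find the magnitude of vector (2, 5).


|u| = sqrt(2^2 + 5^2) = sqrt(29) = 5.3852

5.3852


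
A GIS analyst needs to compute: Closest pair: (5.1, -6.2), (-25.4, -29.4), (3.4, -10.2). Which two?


d(P0,P1) = 38.3209, d(P0,P2) = 4.3463, d(P1,P2) = 34.6133
Closest: P0 and P2

Closest pair: (5.1, -6.2) and (3.4, -10.2), distance = 4.3463


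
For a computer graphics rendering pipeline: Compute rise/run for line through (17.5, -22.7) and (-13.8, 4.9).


slope = (y2-y1)/(x2-x1) = (4.9-(-22.7))/((-13.8)-17.5) = 27.6/(-31.3) = -0.8818

-0.8818


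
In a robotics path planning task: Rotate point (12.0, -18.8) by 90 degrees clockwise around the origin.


90° CW: (x,y) -> (y, -x)
(12,-18.8) -> (-18.8, -12)

(-18.8, -12)


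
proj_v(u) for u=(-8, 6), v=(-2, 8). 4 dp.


u.v = 64, |v| = sqrt(68) = 8.2462
Scalar projection = u.v / |v| = 64 / sqrt(68) = 7.7611

7.7611


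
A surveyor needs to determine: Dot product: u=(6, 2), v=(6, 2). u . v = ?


u . v = u_x*v_x + u_y*v_y = 6*6 + 2*2
= 36 + 4 = 40

40


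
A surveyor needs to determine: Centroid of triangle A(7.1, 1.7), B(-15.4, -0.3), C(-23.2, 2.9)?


Centroid = ((x_A+x_B+x_C)/3, (y_A+y_B+y_C)/3)
= ((7.1+(-15.4)+(-23.2))/3, (1.7+(-0.3)+2.9)/3)
= (-10.5, 1.4333)

(-10.5, 1.4333)


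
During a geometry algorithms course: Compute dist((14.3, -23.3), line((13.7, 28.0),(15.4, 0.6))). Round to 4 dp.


|cross product| = 70.77
|line direction| = sqrt(753.65) = 27.4527
Distance = 70.77/sqrt(753.65) = 2.5779

2.5779


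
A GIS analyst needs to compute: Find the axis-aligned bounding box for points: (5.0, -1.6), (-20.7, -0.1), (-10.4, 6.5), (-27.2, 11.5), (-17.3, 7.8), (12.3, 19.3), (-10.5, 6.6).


x range: [-27.2, 12.3]
y range: [-1.6, 19.3]
Bounding box: (-27.2,-1.6) to (12.3,19.3)

(-27.2,-1.6) to (12.3,19.3)


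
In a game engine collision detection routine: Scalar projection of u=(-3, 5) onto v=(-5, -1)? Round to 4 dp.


u.v = 10, |v| = sqrt(26) = 5.099
Scalar projection = u.v / |v| = 10 / sqrt(26) = 1.9612

1.9612


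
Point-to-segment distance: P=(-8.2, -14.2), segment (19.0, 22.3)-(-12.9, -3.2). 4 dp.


Project P onto AB: t = 1 (clamped to [0,1])
Closest point on segment: (-12.9, -3.2)
Distance: 11.962

11.962


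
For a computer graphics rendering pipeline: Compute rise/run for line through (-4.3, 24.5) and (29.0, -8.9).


slope = (y2-y1)/(x2-x1) = ((-8.9)-24.5)/(29-(-4.3)) = (-33.4)/33.3 = -1.003

-1.003


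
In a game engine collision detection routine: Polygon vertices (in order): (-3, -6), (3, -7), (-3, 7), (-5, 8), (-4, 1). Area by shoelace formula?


Shoelace sum: ((-3)*(-7) - 3*(-6)) + (3*7 - (-3)*(-7)) + ((-3)*8 - (-5)*7) + ((-5)*1 - (-4)*8) + ((-4)*(-6) - (-3)*1)
= 104
Area = |104|/2 = 52

52


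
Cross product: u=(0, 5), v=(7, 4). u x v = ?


u x v = u_x*v_y - u_y*v_x = 0*4 - 5*7
= 0 - 35 = -35

-35


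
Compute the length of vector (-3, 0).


|u| = sqrt((-3)^2 + 0^2) = sqrt(9) = 3

3


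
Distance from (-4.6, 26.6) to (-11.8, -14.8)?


dx=-7.2, dy=-41.4
d^2 = (-7.2)^2 + (-41.4)^2 = 1765.8
d = sqrt(1765.8) = 42.0214

42.0214


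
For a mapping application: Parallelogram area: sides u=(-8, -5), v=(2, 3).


|u x v| = |(-8)*3 - (-5)*2|
= |(-24) - (-10)| = 14

14


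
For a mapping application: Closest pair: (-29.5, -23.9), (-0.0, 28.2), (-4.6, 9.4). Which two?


d(P0,P1) = 59.872, d(P0,P2) = 41.58, d(P1,P2) = 19.3546
Closest: P1 and P2

Closest pair: (-0.0, 28.2) and (-4.6, 9.4), distance = 19.3546


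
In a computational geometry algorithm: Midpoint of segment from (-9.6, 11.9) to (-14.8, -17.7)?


M = (((-9.6)+(-14.8))/2, (11.9+(-17.7))/2)
= (-12.2, -2.9)

(-12.2, -2.9)


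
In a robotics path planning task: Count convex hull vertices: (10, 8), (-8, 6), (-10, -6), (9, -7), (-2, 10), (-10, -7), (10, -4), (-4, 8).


Convex hull vertices (CCW): (-10, -7), (9, -7), (10, -4), (10, 8), (-2, 10), (-8, 6), (-10, -6)
Count = 7

7


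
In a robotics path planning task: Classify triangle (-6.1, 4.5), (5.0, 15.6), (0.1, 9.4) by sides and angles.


Side lengths squared: AB^2=246.42, BC^2=62.45, CA^2=62.45
Sorted: [62.45, 62.45, 246.42]
By sides: Isosceles, By angles: Obtuse

Isosceles, Obtuse


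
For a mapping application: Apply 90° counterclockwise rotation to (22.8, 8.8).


90° CCW: (x,y) -> (-y, x)
(22.8,8.8) -> (-8.8, 22.8)

(-8.8, 22.8)


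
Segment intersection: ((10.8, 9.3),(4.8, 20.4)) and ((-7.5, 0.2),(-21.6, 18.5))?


Cross products: d1=-463.2, d2=-509.91, d3=257.73, d4=304.44
d1*d2 < 0 and d3*d4 < 0? no

No, they don't intersect


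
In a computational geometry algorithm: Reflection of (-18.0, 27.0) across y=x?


Reflection over y=x: (x,y) -> (y,x)
(-18, 27) -> (27, -18)

(27, -18)


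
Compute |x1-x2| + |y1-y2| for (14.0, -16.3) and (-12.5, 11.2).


|14-(-12.5)| + |(-16.3)-11.2| = 26.5 + 27.5 = 54

54


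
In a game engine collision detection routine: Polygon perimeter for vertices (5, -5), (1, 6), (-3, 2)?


Sides: (5, -5)->(1, 6): sqrt(137) = 11.7047, (1, 6)->(-3, 2): sqrt(32) = 5.656854, (-3, 2)->(5, -5): sqrt(113) = 10.630146
Sum = 27.9917
Perimeter = 27.9917

27.9917


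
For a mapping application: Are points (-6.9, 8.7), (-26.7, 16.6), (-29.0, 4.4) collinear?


Cross product: ((-26.7)-(-6.9))*(4.4-8.7) - (16.6-8.7)*((-29)-(-6.9))
= 259.73

No, not collinear


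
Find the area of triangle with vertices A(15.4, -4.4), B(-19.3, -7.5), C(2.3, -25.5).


Area = |x_A(y_B-y_C) + x_B(y_C-y_A) + x_C(y_A-y_B)|/2
= |277.2 + 407.23 + 7.13|/2
= 691.56/2 = 345.78

345.78


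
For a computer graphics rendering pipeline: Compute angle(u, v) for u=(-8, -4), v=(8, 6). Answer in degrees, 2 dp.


u.v = -88, |u| = sqrt(80) = 8.9443, |v| = sqrt(100) = 10
cos(theta) = u.v/(|u||v|) = -88/sqrt(8000) = -0.98387
theta = acos(-0.98387) = 169.7 degrees

169.7 degrees


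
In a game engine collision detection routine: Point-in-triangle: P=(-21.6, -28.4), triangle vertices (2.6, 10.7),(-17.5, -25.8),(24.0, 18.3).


Cross products: AB x AP = -97.39, BC x BP = 72.91, CA x CP = 652.82
All same sign? no

No, outside


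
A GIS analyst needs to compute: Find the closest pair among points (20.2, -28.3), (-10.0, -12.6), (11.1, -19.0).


d(P0,P1) = 34.0372, d(P0,P2) = 13.0115, d(P1,P2) = 22.0493
Closest: P0 and P2

Closest pair: (20.2, -28.3) and (11.1, -19.0), distance = 13.0115


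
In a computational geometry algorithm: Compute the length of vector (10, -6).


|u| = sqrt(10^2 + (-6)^2) = sqrt(136) = 11.6619

11.6619


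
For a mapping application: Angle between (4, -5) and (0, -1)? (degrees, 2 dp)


u.v = 5, |u| = sqrt(41) = 6.4031, |v| = sqrt(1) = 1
cos(theta) = u.v/(|u||v|) = 5/sqrt(41) = 0.780869
theta = acos(0.780869) = 38.66 degrees

38.66 degrees


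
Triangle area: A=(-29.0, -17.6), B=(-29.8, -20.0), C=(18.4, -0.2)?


Area = |x_A(y_B-y_C) + x_B(y_C-y_A) + x_C(y_A-y_B)|/2
= |574.2 + (-518.52) + 44.16|/2
= 99.84/2 = 49.92

49.92


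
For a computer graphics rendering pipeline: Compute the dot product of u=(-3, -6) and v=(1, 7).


u . v = u_x*v_x + u_y*v_y = (-3)*1 + (-6)*7
= (-3) + (-42) = -45

-45


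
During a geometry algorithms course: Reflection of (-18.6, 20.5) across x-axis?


Reflection over x-axis: (x,y) -> (x,-y)
(-18.6, 20.5) -> (-18.6, -20.5)

(-18.6, -20.5)


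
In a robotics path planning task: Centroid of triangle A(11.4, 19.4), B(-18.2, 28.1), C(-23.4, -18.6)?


Centroid = ((x_A+x_B+x_C)/3, (y_A+y_B+y_C)/3)
= ((11.4+(-18.2)+(-23.4))/3, (19.4+28.1+(-18.6))/3)
= (-10.0667, 9.6333)

(-10.0667, 9.6333)


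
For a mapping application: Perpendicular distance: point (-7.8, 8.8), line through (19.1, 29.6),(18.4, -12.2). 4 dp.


|cross product| = 1109.86
|line direction| = sqrt(1747.73) = 41.8059
Distance = 1109.86/sqrt(1747.73) = 26.548

26.548


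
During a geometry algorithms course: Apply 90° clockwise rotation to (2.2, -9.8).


90° CW: (x,y) -> (y, -x)
(2.2,-9.8) -> (-9.8, -2.2)

(-9.8, -2.2)


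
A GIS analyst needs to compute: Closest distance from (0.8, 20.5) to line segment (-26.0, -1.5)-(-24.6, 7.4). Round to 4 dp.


Project P onto AB: t = 1 (clamped to [0,1])
Closest point on segment: (-24.6, 7.4)
Distance: 28.5792

28.5792


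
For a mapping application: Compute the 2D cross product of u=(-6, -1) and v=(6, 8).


u x v = u_x*v_y - u_y*v_x = (-6)*8 - (-1)*6
= (-48) - (-6) = -42

-42


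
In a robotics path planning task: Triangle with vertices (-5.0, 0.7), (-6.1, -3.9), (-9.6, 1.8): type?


Side lengths squared: AB^2=22.37, BC^2=44.74, CA^2=22.37
Sorted: [22.37, 22.37, 44.74]
By sides: Isosceles, By angles: Right

Isosceles, Right


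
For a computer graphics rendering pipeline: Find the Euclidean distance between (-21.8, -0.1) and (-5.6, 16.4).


dx=16.2, dy=16.5
d^2 = 16.2^2 + 16.5^2 = 534.69
d = sqrt(534.69) = 23.1234

23.1234


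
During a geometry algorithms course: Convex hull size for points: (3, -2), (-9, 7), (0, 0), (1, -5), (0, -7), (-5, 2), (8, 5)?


Convex hull vertices (CCW): (-9, 7), (0, -7), (8, 5)
Count = 3

3


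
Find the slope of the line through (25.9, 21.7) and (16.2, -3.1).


slope = (y2-y1)/(x2-x1) = ((-3.1)-21.7)/(16.2-25.9) = (-24.8)/(-9.7) = 2.5567

2.5567


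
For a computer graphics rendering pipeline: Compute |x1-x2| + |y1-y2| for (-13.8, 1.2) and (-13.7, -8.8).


|(-13.8)-(-13.7)| + |1.2-(-8.8)| = 0.1 + 10 = 10.1

10.1


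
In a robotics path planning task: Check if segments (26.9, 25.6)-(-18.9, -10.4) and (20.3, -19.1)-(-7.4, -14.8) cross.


Cross products: d1=-1266.57, d2=-72.43, d3=1809.66, d4=615.52
d1*d2 < 0 and d3*d4 < 0? no

No, they don't intersect


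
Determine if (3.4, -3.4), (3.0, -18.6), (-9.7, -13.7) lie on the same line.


Cross product: (3-3.4)*((-13.7)-(-3.4)) - ((-18.6)-(-3.4))*((-9.7)-3.4)
= -195

No, not collinear


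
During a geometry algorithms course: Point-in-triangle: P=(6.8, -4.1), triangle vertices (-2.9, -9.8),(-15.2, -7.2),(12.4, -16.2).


Cross products: AB x AP = -95.33, BC x BP = 283.56, CA x CP = -149.29
All same sign? no

No, outside


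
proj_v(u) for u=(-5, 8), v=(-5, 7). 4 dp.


u.v = 81, |v| = sqrt(74) = 8.6023
Scalar projection = u.v / |v| = 81 / sqrt(74) = 9.4161

9.4161


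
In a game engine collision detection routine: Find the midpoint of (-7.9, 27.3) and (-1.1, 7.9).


M = (((-7.9)+(-1.1))/2, (27.3+7.9)/2)
= (-4.5, 17.6)

(-4.5, 17.6)


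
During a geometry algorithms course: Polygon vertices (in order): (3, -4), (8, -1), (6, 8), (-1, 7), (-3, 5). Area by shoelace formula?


Shoelace sum: (3*(-1) - 8*(-4)) + (8*8 - 6*(-1)) + (6*7 - (-1)*8) + ((-1)*5 - (-3)*7) + ((-3)*(-4) - 3*5)
= 162
Area = |162|/2 = 81

81


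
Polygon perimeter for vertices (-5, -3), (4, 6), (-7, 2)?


Sides: (-5, -3)->(4, 6): sqrt(162) = 12.727922, (4, 6)->(-7, 2): sqrt(137) = 11.7047, (-7, 2)->(-5, -3): sqrt(29) = 5.385165
Sum = 29.817787
Perimeter = 29.8178

29.8178


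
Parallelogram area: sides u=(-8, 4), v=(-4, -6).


|u x v| = |(-8)*(-6) - 4*(-4)|
= |48 - (-16)| = 64

64


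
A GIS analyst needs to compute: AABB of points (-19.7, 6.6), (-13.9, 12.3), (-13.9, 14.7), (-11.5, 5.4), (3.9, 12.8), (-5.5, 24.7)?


x range: [-19.7, 3.9]
y range: [5.4, 24.7]
Bounding box: (-19.7,5.4) to (3.9,24.7)

(-19.7,5.4) to (3.9,24.7)


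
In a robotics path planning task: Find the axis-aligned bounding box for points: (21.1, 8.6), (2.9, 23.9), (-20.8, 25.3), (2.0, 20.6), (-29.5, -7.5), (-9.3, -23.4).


x range: [-29.5, 21.1]
y range: [-23.4, 25.3]
Bounding box: (-29.5,-23.4) to (21.1,25.3)

(-29.5,-23.4) to (21.1,25.3)


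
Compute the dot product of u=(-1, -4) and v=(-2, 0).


u . v = u_x*v_x + u_y*v_y = (-1)*(-2) + (-4)*0
= 2 + 0 = 2

2


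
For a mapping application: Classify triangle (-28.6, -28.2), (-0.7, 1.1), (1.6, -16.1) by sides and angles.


Side lengths squared: AB^2=1636.9, BC^2=301.13, CA^2=1058.45
Sorted: [301.13, 1058.45, 1636.9]
By sides: Scalene, By angles: Obtuse

Scalene, Obtuse


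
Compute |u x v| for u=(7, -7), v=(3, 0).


|u x v| = |7*0 - (-7)*3|
= |0 - (-21)| = 21

21


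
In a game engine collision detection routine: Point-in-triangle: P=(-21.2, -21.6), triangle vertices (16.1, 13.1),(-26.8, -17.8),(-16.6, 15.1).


Cross products: AB x AP = 336.06, BC x BP = -223, CA x CP = -1209.29
All same sign? no

No, outside


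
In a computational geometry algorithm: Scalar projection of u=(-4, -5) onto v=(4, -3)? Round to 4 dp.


u.v = -1, |v| = sqrt(25) = 5
Scalar projection = u.v / |v| = -1 / sqrt(25) = -0.2

-0.2


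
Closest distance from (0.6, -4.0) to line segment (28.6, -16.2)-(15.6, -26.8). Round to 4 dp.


Project P onto AB: t = 0.8341 (clamped to [0,1])
Closest point on segment: (17.7568, -25.0414)
Distance: 27.1495

27.1495


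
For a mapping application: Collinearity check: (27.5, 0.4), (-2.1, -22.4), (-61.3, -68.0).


Cross product: ((-2.1)-27.5)*((-68)-0.4) - ((-22.4)-0.4)*((-61.3)-27.5)
= 0

Yes, collinear


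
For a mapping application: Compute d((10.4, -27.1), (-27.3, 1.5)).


dx=-37.7, dy=28.6
d^2 = (-37.7)^2 + 28.6^2 = 2239.25
d = sqrt(2239.25) = 47.3207

47.3207


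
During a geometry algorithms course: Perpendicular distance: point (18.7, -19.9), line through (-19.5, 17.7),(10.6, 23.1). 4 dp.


|cross product| = 1338.04
|line direction| = sqrt(935.17) = 30.5805
Distance = 1338.04/sqrt(935.17) = 43.7546

43.7546


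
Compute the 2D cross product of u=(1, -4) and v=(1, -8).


u x v = u_x*v_y - u_y*v_x = 1*(-8) - (-4)*1
= (-8) - (-4) = -4

-4


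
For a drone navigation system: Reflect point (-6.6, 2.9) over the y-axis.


Reflection over y-axis: (x,y) -> (-x,y)
(-6.6, 2.9) -> (6.6, 2.9)

(6.6, 2.9)


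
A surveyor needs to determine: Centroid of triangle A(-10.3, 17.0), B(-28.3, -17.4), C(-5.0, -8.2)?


Centroid = ((x_A+x_B+x_C)/3, (y_A+y_B+y_C)/3)
= (((-10.3)+(-28.3)+(-5))/3, (17+(-17.4)+(-8.2))/3)
= (-14.5333, -2.8667)

(-14.5333, -2.8667)


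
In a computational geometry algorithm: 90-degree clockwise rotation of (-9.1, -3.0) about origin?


90° CW: (x,y) -> (y, -x)
(-9.1,-3) -> (-3, 9.1)

(-3, 9.1)


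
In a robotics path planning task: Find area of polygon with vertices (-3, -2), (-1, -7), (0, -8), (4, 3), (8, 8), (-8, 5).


Shoelace sum: ((-3)*(-7) - (-1)*(-2)) + ((-1)*(-8) - 0*(-7)) + (0*3 - 4*(-8)) + (4*8 - 8*3) + (8*5 - (-8)*8) + ((-8)*(-2) - (-3)*5)
= 202
Area = |202|/2 = 101

101


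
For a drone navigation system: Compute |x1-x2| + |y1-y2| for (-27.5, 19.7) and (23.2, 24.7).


|(-27.5)-23.2| + |19.7-24.7| = 50.7 + 5 = 55.7

55.7


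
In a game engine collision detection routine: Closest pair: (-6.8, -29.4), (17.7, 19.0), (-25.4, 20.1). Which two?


d(P0,P1) = 54.2477, d(P0,P2) = 52.8792, d(P1,P2) = 43.114
Closest: P1 and P2

Closest pair: (17.7, 19.0) and (-25.4, 20.1), distance = 43.114


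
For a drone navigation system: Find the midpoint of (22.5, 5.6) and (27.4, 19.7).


M = ((22.5+27.4)/2, (5.6+19.7)/2)
= (24.95, 12.65)

(24.95, 12.65)


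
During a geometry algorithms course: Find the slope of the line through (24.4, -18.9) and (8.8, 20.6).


slope = (y2-y1)/(x2-x1) = (20.6-(-18.9))/(8.8-24.4) = 39.5/(-15.6) = -2.5321

-2.5321


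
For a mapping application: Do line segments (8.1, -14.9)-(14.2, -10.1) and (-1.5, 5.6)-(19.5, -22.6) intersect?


Cross products: d1=-159.78, d2=113.04, d3=171.13, d4=-101.69
d1*d2 < 0 and d3*d4 < 0? yes

Yes, they intersect


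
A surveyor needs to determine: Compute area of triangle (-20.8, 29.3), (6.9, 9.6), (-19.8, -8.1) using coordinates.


Area = |x_A(y_B-y_C) + x_B(y_C-y_A) + x_C(y_A-y_B)|/2
= |(-368.16) + (-258.06) + (-390.06)|/2
= 1016.28/2 = 508.14

508.14


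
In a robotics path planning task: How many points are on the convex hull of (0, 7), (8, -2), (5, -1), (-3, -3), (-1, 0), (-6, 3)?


Convex hull vertices (CCW): (-6, 3), (-3, -3), (8, -2), (0, 7)
Count = 4

4


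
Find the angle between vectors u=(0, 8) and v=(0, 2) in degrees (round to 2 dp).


u.v = 16, |u| = sqrt(64) = 8, |v| = sqrt(4) = 2
cos(theta) = u.v/(|u||v|) = 16/sqrt(256) = 1
theta = acos(1) = 0 degrees

0 degrees


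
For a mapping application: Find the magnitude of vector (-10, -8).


|u| = sqrt((-10)^2 + (-8)^2) = sqrt(164) = 12.8062

12.8062


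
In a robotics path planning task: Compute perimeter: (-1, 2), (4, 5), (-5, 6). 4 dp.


Sides: (-1, 2)->(4, 5): sqrt(34) = 5.830952, (4, 5)->(-5, 6): sqrt(82) = 9.055385, (-5, 6)->(-1, 2): sqrt(32) = 5.656854
Sum = 20.543191
Perimeter = 20.5432

20.5432


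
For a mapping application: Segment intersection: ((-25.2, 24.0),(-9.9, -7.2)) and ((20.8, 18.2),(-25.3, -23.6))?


Cross products: d1=-2190.18, d2=-112.32, d3=1346.46, d4=-731.4
d1*d2 < 0 and d3*d4 < 0? no

No, they don't intersect


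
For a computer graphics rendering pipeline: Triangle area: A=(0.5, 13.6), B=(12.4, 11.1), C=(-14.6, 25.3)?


Area = |x_A(y_B-y_C) + x_B(y_C-y_A) + x_C(y_A-y_B)|/2
= |(-7.1) + 145.08 + (-36.5)|/2
= 101.48/2 = 50.74

50.74


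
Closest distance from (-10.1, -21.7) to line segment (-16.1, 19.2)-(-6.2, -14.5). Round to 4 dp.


Project P onto AB: t = 1 (clamped to [0,1])
Closest point on segment: (-6.2, -14.5)
Distance: 8.1884

8.1884


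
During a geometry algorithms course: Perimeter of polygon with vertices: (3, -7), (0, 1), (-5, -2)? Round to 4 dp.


Sides: (3, -7)->(0, 1): sqrt(73) = 8.544004, (0, 1)->(-5, -2): sqrt(34) = 5.830952, (-5, -2)->(3, -7): sqrt(89) = 9.433981
Sum = 23.808937
Perimeter = 23.8089

23.8089


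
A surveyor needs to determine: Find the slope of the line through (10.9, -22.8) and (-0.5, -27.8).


slope = (y2-y1)/(x2-x1) = ((-27.8)-(-22.8))/((-0.5)-10.9) = (-5)/(-11.4) = 0.4386

0.4386


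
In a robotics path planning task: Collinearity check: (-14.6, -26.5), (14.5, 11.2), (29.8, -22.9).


Cross product: (14.5-(-14.6))*((-22.9)-(-26.5)) - (11.2-(-26.5))*(29.8-(-14.6))
= -1569.12

No, not collinear


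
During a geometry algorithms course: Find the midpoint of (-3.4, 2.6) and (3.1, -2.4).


M = (((-3.4)+3.1)/2, (2.6+(-2.4))/2)
= (-0.15, 0.1)

(-0.15, 0.1)


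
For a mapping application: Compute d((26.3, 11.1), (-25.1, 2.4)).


dx=-51.4, dy=-8.7
d^2 = (-51.4)^2 + (-8.7)^2 = 2717.65
d = sqrt(2717.65) = 52.1311

52.1311


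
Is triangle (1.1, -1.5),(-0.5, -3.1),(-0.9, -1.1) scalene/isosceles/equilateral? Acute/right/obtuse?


Side lengths squared: AB^2=5.12, BC^2=4.16, CA^2=4.16
Sorted: [4.16, 4.16, 5.12]
By sides: Isosceles, By angles: Acute

Isosceles, Acute


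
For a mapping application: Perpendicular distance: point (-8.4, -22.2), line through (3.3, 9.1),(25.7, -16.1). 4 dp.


|cross product| = 995.96
|line direction| = sqrt(1136.8) = 33.7165
Distance = 995.96/sqrt(1136.8) = 29.5393

29.5393


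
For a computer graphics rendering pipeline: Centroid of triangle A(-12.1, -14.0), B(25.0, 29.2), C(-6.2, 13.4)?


Centroid = ((x_A+x_B+x_C)/3, (y_A+y_B+y_C)/3)
= (((-12.1)+25+(-6.2))/3, ((-14)+29.2+13.4)/3)
= (2.2333, 9.5333)

(2.2333, 9.5333)


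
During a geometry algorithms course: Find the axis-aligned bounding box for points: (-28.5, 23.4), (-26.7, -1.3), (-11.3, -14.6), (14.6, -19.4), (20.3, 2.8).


x range: [-28.5, 20.3]
y range: [-19.4, 23.4]
Bounding box: (-28.5,-19.4) to (20.3,23.4)

(-28.5,-19.4) to (20.3,23.4)


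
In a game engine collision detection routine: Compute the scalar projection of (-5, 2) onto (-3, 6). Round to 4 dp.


u.v = 27, |v| = sqrt(45) = 6.7082
Scalar projection = u.v / |v| = 27 / sqrt(45) = 4.0249

4.0249


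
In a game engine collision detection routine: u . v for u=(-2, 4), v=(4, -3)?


u . v = u_x*v_x + u_y*v_y = (-2)*4 + 4*(-3)
= (-8) + (-12) = -20

-20


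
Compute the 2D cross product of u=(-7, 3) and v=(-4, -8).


u x v = u_x*v_y - u_y*v_x = (-7)*(-8) - 3*(-4)
= 56 - (-12) = 68

68


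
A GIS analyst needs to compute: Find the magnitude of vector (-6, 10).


|u| = sqrt((-6)^2 + 10^2) = sqrt(136) = 11.6619

11.6619


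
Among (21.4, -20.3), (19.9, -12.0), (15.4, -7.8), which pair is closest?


d(P0,P1) = 8.4345, d(P0,P2) = 13.8654, d(P1,P2) = 6.1555
Closest: P1 and P2

Closest pair: (19.9, -12.0) and (15.4, -7.8), distance = 6.1555


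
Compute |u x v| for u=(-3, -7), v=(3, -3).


|u x v| = |(-3)*(-3) - (-7)*3|
= |9 - (-21)| = 30

30


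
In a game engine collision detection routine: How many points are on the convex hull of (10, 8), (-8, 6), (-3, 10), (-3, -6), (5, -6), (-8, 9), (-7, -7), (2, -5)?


Convex hull vertices (CCW): (-8, 6), (-7, -7), (5, -6), (10, 8), (-3, 10), (-8, 9)
Count = 6

6


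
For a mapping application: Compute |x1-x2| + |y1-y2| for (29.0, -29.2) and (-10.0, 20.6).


|29-(-10)| + |(-29.2)-20.6| = 39 + 49.8 = 88.8

88.8


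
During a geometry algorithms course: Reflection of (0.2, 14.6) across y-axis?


Reflection over y-axis: (x,y) -> (-x,y)
(0.2, 14.6) -> (-0.2, 14.6)

(-0.2, 14.6)


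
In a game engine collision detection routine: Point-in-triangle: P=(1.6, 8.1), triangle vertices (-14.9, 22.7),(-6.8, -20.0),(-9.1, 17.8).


Cross products: AB x AP = 586.29, BC x BP = -382.15, CA x CP = 3.83
All same sign? no

No, outside


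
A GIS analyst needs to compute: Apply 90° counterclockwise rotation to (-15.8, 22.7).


90° CCW: (x,y) -> (-y, x)
(-15.8,22.7) -> (-22.7, -15.8)

(-22.7, -15.8)


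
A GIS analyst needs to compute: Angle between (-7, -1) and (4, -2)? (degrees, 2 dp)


u.v = -26, |u| = sqrt(50) = 7.0711, |v| = sqrt(20) = 4.4721
cos(theta) = u.v/(|u||v|) = -26/sqrt(1000) = -0.822192
theta = acos(-0.822192) = 145.3 degrees

145.3 degrees


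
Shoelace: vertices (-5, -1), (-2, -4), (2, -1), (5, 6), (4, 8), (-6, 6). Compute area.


Shoelace sum: ((-5)*(-4) - (-2)*(-1)) + ((-2)*(-1) - 2*(-4)) + (2*6 - 5*(-1)) + (5*8 - 4*6) + (4*6 - (-6)*8) + ((-6)*(-1) - (-5)*6)
= 169
Area = |169|/2 = 84.5

84.5


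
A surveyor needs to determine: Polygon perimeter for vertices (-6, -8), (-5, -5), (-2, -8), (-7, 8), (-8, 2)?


Sides: (-6, -8)->(-5, -5): sqrt(10) = 3.162278, (-5, -5)->(-2, -8): sqrt(18) = 4.242641, (-2, -8)->(-7, 8): sqrt(281) = 16.763055, (-7, 8)->(-8, 2): sqrt(37) = 6.082763, (-8, 2)->(-6, -8): sqrt(104) = 10.198039
Sum = 40.448776
Perimeter = 40.4488

40.4488


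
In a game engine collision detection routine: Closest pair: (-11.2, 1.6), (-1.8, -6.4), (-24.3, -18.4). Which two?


d(P0,P1) = 12.3434, d(P0,P2) = 23.9084, d(P1,P2) = 25.5
Closest: P0 and P1

Closest pair: (-11.2, 1.6) and (-1.8, -6.4), distance = 12.3434


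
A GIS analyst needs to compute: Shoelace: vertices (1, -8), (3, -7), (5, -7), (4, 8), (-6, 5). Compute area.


Shoelace sum: (1*(-7) - 3*(-8)) + (3*(-7) - 5*(-7)) + (5*8 - 4*(-7)) + (4*5 - (-6)*8) + ((-6)*(-8) - 1*5)
= 210
Area = |210|/2 = 105

105


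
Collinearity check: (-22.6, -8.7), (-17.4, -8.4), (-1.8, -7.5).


Cross product: ((-17.4)-(-22.6))*((-7.5)-(-8.7)) - ((-8.4)-(-8.7))*((-1.8)-(-22.6))
= 0

Yes, collinear


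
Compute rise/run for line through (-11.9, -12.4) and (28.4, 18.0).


slope = (y2-y1)/(x2-x1) = (18-(-12.4))/(28.4-(-11.9)) = 30.4/40.3 = 0.7543

0.7543


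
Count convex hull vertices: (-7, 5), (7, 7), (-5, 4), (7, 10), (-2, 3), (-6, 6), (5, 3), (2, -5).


Convex hull vertices (CCW): (-7, 5), (2, -5), (7, 7), (7, 10), (-6, 6)
Count = 5

5


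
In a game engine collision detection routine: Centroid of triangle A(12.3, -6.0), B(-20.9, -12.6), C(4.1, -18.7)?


Centroid = ((x_A+x_B+x_C)/3, (y_A+y_B+y_C)/3)
= ((12.3+(-20.9)+4.1)/3, ((-6)+(-12.6)+(-18.7))/3)
= (-1.5, -12.4333)

(-1.5, -12.4333)


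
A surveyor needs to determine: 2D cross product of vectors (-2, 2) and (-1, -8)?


u x v = u_x*v_y - u_y*v_x = (-2)*(-8) - 2*(-1)
= 16 - (-2) = 18

18


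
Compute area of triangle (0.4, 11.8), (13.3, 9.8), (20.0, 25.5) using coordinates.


Area = |x_A(y_B-y_C) + x_B(y_C-y_A) + x_C(y_A-y_B)|/2
= |(-6.28) + 182.21 + 40|/2
= 215.93/2 = 107.965

107.965


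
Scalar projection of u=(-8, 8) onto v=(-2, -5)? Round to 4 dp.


u.v = -24, |v| = sqrt(29) = 5.3852
Scalar projection = u.v / |v| = -24 / sqrt(29) = -4.4567

-4.4567


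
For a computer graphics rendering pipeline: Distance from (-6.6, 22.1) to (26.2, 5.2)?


dx=32.8, dy=-16.9
d^2 = 32.8^2 + (-16.9)^2 = 1361.45
d = sqrt(1361.45) = 36.8978

36.8978


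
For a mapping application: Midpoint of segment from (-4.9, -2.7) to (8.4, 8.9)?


M = (((-4.9)+8.4)/2, ((-2.7)+8.9)/2)
= (1.75, 3.1)

(1.75, 3.1)


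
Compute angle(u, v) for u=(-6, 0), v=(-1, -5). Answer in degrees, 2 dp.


u.v = 6, |u| = sqrt(36) = 6, |v| = sqrt(26) = 5.099
cos(theta) = u.v/(|u||v|) = 6/sqrt(936) = 0.196116
theta = acos(0.196116) = 78.69 degrees

78.69 degrees


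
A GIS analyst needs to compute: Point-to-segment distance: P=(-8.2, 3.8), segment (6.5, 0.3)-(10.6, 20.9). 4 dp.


Project P onto AB: t = 0.0268 (clamped to [0,1])
Closest point on segment: (6.6099, 0.8524)
Distance: 15.1004

15.1004


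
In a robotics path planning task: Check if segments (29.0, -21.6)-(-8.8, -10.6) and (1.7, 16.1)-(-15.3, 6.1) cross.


Cross products: d1=913.9, d2=348.9, d3=-1124.76, d4=-559.76
d1*d2 < 0 and d3*d4 < 0? no

No, they don't intersect


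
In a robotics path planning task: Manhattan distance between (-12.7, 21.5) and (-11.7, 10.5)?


|(-12.7)-(-11.7)| + |21.5-10.5| = 1 + 11 = 12

12


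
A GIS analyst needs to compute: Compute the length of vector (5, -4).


|u| = sqrt(5^2 + (-4)^2) = sqrt(41) = 6.4031

6.4031


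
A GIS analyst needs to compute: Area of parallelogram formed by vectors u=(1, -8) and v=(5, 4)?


|u x v| = |1*4 - (-8)*5|
= |4 - (-40)| = 44

44


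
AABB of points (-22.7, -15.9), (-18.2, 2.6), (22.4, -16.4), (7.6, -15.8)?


x range: [-22.7, 22.4]
y range: [-16.4, 2.6]
Bounding box: (-22.7,-16.4) to (22.4,2.6)

(-22.7,-16.4) to (22.4,2.6)


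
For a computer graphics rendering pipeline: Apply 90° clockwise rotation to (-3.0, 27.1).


90° CW: (x,y) -> (y, -x)
(-3,27.1) -> (27.1, 3)

(27.1, 3)


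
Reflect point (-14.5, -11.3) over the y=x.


Reflection over y=x: (x,y) -> (y,x)
(-14.5, -11.3) -> (-11.3, -14.5)

(-11.3, -14.5)


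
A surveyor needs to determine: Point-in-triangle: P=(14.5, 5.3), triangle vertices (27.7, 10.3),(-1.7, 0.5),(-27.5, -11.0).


Cross products: AB x AP = 17.64, BC x BP = 62.46, CA x CP = 5.16
All same sign? yes

Yes, inside


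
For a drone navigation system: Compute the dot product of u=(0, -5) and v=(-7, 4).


u . v = u_x*v_x + u_y*v_y = 0*(-7) + (-5)*4
= 0 + (-20) = -20

-20


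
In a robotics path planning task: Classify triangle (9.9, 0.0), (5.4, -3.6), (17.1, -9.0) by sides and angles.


Side lengths squared: AB^2=33.21, BC^2=166.05, CA^2=132.84
Sorted: [33.21, 132.84, 166.05]
By sides: Scalene, By angles: Right

Scalene, Right


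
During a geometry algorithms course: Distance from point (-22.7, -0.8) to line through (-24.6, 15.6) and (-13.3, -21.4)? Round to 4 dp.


|cross product| = 115.02
|line direction| = sqrt(1496.69) = 38.6871
Distance = 115.02/sqrt(1496.69) = 2.9731

2.9731


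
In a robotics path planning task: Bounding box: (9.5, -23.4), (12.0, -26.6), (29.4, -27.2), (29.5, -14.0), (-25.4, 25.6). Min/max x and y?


x range: [-25.4, 29.5]
y range: [-27.2, 25.6]
Bounding box: (-25.4,-27.2) to (29.5,25.6)

(-25.4,-27.2) to (29.5,25.6)


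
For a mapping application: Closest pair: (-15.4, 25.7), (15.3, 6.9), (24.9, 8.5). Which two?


d(P0,P1) = 35.999, d(P0,P2) = 43.817, d(P1,P2) = 9.7324
Closest: P1 and P2

Closest pair: (15.3, 6.9) and (24.9, 8.5), distance = 9.7324


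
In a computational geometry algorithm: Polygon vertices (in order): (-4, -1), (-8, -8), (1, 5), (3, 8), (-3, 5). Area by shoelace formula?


Shoelace sum: ((-4)*(-8) - (-8)*(-1)) + ((-8)*5 - 1*(-8)) + (1*8 - 3*5) + (3*5 - (-3)*8) + ((-3)*(-1) - (-4)*5)
= 47
Area = |47|/2 = 23.5

23.5


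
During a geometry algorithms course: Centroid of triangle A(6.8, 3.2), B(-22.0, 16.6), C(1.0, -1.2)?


Centroid = ((x_A+x_B+x_C)/3, (y_A+y_B+y_C)/3)
= ((6.8+(-22)+1)/3, (3.2+16.6+(-1.2))/3)
= (-4.7333, 6.2)

(-4.7333, 6.2)


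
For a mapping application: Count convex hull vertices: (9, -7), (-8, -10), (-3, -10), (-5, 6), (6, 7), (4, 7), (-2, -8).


Convex hull vertices (CCW): (-8, -10), (-3, -10), (9, -7), (6, 7), (4, 7), (-5, 6)
Count = 6

6


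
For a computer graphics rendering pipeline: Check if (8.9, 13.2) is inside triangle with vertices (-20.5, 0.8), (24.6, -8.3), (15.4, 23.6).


Cross products: AB x AP = 826.78, BC x BP = 303.03, CA x CP = 225.16
All same sign? yes

Yes, inside


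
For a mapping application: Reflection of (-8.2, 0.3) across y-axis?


Reflection over y-axis: (x,y) -> (-x,y)
(-8.2, 0.3) -> (8.2, 0.3)

(8.2, 0.3)


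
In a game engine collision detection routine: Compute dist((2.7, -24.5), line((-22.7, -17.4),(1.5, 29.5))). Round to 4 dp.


|cross product| = 1363.08
|line direction| = sqrt(2785.25) = 52.7755
Distance = 1363.08/sqrt(2785.25) = 25.8279

25.8279


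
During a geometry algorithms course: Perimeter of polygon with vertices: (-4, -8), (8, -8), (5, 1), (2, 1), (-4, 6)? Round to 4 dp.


Sides: (-4, -8)->(8, -8): sqrt(144) = 12, (8, -8)->(5, 1): sqrt(90) = 9.486833, (5, 1)->(2, 1): sqrt(9) = 3, (2, 1)->(-4, 6): sqrt(61) = 7.81025, (-4, 6)->(-4, -8): sqrt(196) = 14
Sum = 46.297083
Perimeter = 46.2971

46.2971


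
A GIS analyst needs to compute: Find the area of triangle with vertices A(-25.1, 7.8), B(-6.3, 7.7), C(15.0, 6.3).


Area = |x_A(y_B-y_C) + x_B(y_C-y_A) + x_C(y_A-y_B)|/2
= |(-35.14) + 9.45 + 1.5|/2
= 24.19/2 = 12.095

12.095


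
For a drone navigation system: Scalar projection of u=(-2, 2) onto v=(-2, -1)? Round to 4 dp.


u.v = 2, |v| = sqrt(5) = 2.2361
Scalar projection = u.v / |v| = 2 / sqrt(5) = 0.8944

0.8944


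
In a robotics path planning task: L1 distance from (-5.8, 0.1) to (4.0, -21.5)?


|(-5.8)-4| + |0.1-(-21.5)| = 9.8 + 21.6 = 31.4

31.4


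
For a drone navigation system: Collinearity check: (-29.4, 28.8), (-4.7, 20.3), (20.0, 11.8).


Cross product: ((-4.7)-(-29.4))*(11.8-28.8) - (20.3-28.8)*(20-(-29.4))
= 0

Yes, collinear


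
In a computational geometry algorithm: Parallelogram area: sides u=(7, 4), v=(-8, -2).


|u x v| = |7*(-2) - 4*(-8)|
= |(-14) - (-32)| = 18

18


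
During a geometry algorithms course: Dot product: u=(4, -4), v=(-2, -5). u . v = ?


u . v = u_x*v_x + u_y*v_y = 4*(-2) + (-4)*(-5)
= (-8) + 20 = 12

12


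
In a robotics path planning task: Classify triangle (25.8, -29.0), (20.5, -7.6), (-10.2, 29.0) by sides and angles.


Side lengths squared: AB^2=486.05, BC^2=2282.05, CA^2=4660
Sorted: [486.05, 2282.05, 4660]
By sides: Scalene, By angles: Obtuse

Scalene, Obtuse


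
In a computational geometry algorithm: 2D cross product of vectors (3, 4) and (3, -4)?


u x v = u_x*v_y - u_y*v_x = 3*(-4) - 4*3
= (-12) - 12 = -24

-24


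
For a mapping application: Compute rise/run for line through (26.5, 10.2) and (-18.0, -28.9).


slope = (y2-y1)/(x2-x1) = ((-28.9)-10.2)/((-18)-26.5) = (-39.1)/(-44.5) = 0.8787

0.8787


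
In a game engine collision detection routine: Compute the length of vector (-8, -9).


|u| = sqrt((-8)^2 + (-9)^2) = sqrt(145) = 12.0416

12.0416


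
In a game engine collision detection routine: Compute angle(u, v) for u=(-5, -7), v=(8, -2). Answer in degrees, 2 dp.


u.v = -26, |u| = sqrt(74) = 8.6023, |v| = sqrt(68) = 8.2462
cos(theta) = u.v/(|u||v|) = -26/sqrt(5032) = -0.366525
theta = acos(-0.366525) = 111.5 degrees

111.5 degrees


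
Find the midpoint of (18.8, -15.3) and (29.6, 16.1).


M = ((18.8+29.6)/2, ((-15.3)+16.1)/2)
= (24.2, 0.4)

(24.2, 0.4)


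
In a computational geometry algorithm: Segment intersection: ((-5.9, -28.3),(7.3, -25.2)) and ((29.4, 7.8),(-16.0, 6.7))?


Cross products: d1=1600.11, d2=1473.89, d3=367.09, d4=493.31
d1*d2 < 0 and d3*d4 < 0? no

No, they don't intersect


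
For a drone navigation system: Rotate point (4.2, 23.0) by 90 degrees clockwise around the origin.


90° CW: (x,y) -> (y, -x)
(4.2,23) -> (23, -4.2)

(23, -4.2)


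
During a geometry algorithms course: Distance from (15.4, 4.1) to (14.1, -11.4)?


dx=-1.3, dy=-15.5
d^2 = (-1.3)^2 + (-15.5)^2 = 241.94
d = sqrt(241.94) = 15.5544

15.5544


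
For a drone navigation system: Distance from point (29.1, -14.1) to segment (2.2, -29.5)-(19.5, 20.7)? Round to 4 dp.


Project P onto AB: t = 0.4393 (clamped to [0,1])
Closest point on segment: (9.7994, -7.4486)
Distance: 20.4146

20.4146


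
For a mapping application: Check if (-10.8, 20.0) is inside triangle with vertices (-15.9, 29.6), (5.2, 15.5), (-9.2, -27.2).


Cross products: AB x AP = -130.65, BC x BP = -748, CA x CP = -225.36
All same sign? yes

Yes, inside


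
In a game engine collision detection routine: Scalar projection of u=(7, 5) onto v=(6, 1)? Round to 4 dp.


u.v = 47, |v| = sqrt(37) = 6.0828
Scalar projection = u.v / |v| = 47 / sqrt(37) = 7.7268

7.7268


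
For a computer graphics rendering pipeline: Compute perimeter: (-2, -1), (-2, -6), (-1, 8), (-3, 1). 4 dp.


Sides: (-2, -1)->(-2, -6): sqrt(25) = 5, (-2, -6)->(-1, 8): sqrt(197) = 14.035669, (-1, 8)->(-3, 1): sqrt(53) = 7.28011, (-3, 1)->(-2, -1): sqrt(5) = 2.236068
Sum = 28.551847
Perimeter = 28.5518

28.5518


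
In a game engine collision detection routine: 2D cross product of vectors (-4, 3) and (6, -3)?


u x v = u_x*v_y - u_y*v_x = (-4)*(-3) - 3*6
= 12 - 18 = -6

-6


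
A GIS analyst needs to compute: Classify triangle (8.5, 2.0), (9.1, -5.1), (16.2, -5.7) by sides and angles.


Side lengths squared: AB^2=50.77, BC^2=50.77, CA^2=118.58
Sorted: [50.77, 50.77, 118.58]
By sides: Isosceles, By angles: Obtuse

Isosceles, Obtuse


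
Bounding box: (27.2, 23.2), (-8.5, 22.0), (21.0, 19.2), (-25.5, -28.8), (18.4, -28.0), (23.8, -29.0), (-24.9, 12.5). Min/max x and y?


x range: [-25.5, 27.2]
y range: [-29, 23.2]
Bounding box: (-25.5,-29) to (27.2,23.2)

(-25.5,-29) to (27.2,23.2)


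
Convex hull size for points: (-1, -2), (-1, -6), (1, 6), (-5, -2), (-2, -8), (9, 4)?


Convex hull vertices (CCW): (-5, -2), (-2, -8), (9, 4), (1, 6)
Count = 4

4


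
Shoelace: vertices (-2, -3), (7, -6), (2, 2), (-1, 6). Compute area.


Shoelace sum: ((-2)*(-6) - 7*(-3)) + (7*2 - 2*(-6)) + (2*6 - (-1)*2) + ((-1)*(-3) - (-2)*6)
= 88
Area = |88|/2 = 44

44


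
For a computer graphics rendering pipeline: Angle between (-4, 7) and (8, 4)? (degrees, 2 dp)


u.v = -4, |u| = sqrt(65) = 8.0623, |v| = sqrt(80) = 8.9443
cos(theta) = u.v/(|u||v|) = -4/sqrt(5200) = -0.05547
theta = acos(-0.05547) = 93.18 degrees

93.18 degrees


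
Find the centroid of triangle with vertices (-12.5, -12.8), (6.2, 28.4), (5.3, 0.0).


Centroid = ((x_A+x_B+x_C)/3, (y_A+y_B+y_C)/3)
= (((-12.5)+6.2+5.3)/3, ((-12.8)+28.4+0)/3)
= (-0.3333, 5.2)

(-0.3333, 5.2)


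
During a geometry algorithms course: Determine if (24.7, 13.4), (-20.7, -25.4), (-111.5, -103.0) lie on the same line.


Cross product: ((-20.7)-24.7)*((-103)-13.4) - ((-25.4)-13.4)*((-111.5)-24.7)
= 0

Yes, collinear


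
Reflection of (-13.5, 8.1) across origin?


Reflection over origin: (x,y) -> (-x,-y)
(-13.5, 8.1) -> (13.5, -8.1)

(13.5, -8.1)


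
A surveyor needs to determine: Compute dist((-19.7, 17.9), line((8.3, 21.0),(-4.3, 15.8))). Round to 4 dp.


|cross product| = 106.54
|line direction| = sqrt(185.8) = 13.6308
Distance = 106.54/sqrt(185.8) = 7.8161

7.8161


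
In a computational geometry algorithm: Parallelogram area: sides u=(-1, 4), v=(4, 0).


|u x v| = |(-1)*0 - 4*4|
= |0 - 16| = 16

16


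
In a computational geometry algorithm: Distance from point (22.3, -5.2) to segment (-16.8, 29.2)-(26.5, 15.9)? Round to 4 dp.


Project P onto AB: t = 1 (clamped to [0,1])
Closest point on segment: (26.5, 15.9)
Distance: 21.5139

21.5139


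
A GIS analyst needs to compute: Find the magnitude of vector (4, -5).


|u| = sqrt(4^2 + (-5)^2) = sqrt(41) = 6.4031

6.4031


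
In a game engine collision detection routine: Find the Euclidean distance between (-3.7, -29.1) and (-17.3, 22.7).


dx=-13.6, dy=51.8
d^2 = (-13.6)^2 + 51.8^2 = 2868.2
d = sqrt(2868.2) = 53.5556

53.5556


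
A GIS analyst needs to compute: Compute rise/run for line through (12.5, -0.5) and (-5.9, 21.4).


slope = (y2-y1)/(x2-x1) = (21.4-(-0.5))/((-5.9)-12.5) = 21.9/(-18.4) = -1.1902

-1.1902


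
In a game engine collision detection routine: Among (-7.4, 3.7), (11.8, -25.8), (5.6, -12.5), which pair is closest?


d(P0,P1) = 35.1979, d(P0,P2) = 20.7711, d(P1,P2) = 14.6741
Closest: P1 and P2

Closest pair: (11.8, -25.8) and (5.6, -12.5), distance = 14.6741


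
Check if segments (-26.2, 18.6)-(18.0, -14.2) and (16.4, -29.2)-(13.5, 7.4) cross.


Cross products: d1=1420.54, d2=-102.06, d3=-715.48, d4=807.12
d1*d2 < 0 and d3*d4 < 0? yes

Yes, they intersect


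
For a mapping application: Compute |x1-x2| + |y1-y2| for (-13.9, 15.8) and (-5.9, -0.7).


|(-13.9)-(-5.9)| + |15.8-(-0.7)| = 8 + 16.5 = 24.5

24.5


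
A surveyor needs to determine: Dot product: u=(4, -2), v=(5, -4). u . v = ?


u . v = u_x*v_x + u_y*v_y = 4*5 + (-2)*(-4)
= 20 + 8 = 28

28


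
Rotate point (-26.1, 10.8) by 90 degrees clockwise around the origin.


90° CW: (x,y) -> (y, -x)
(-26.1,10.8) -> (10.8, 26.1)

(10.8, 26.1)


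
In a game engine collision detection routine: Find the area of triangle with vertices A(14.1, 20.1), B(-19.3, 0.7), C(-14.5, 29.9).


Area = |x_A(y_B-y_C) + x_B(y_C-y_A) + x_C(y_A-y_B)|/2
= |(-411.72) + (-189.14) + (-281.3)|/2
= 882.16/2 = 441.08

441.08


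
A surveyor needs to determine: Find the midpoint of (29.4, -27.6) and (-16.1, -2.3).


M = ((29.4+(-16.1))/2, ((-27.6)+(-2.3))/2)
= (6.65, -14.95)

(6.65, -14.95)


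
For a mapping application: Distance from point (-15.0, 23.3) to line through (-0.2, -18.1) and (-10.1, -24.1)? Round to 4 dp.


|cross product| = 498.66
|line direction| = sqrt(134.01) = 11.5763
Distance = 498.66/sqrt(134.01) = 43.0761

43.0761


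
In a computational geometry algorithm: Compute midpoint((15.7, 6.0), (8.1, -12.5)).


M = ((15.7+8.1)/2, (6+(-12.5))/2)
= (11.9, -3.25)

(11.9, -3.25)


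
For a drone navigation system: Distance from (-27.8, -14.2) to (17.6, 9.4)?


dx=45.4, dy=23.6
d^2 = 45.4^2 + 23.6^2 = 2618.12
d = sqrt(2618.12) = 51.1676

51.1676


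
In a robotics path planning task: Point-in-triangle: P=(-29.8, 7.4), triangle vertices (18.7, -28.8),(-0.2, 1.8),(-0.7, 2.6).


Cross products: AB x AP = 799.92, BC x BP = 20.88, CA x CP = -820.62
All same sign? no

No, outside


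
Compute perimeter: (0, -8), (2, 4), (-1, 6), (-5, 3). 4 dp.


Sides: (0, -8)->(2, 4): sqrt(148) = 12.165525, (2, 4)->(-1, 6): sqrt(13) = 3.605551, (-1, 6)->(-5, 3): sqrt(25) = 5, (-5, 3)->(0, -8): sqrt(146) = 12.083046
Sum = 32.854122
Perimeter = 32.8541

32.8541


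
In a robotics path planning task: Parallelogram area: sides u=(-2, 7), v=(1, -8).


|u x v| = |(-2)*(-8) - 7*1|
= |16 - 7| = 9

9


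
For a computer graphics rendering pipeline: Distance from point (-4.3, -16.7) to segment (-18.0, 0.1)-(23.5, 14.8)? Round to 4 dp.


Project P onto AB: t = 0.1659 (clamped to [0,1])
Closest point on segment: (-11.1147, 2.5389)
Distance: 20.4102

20.4102
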